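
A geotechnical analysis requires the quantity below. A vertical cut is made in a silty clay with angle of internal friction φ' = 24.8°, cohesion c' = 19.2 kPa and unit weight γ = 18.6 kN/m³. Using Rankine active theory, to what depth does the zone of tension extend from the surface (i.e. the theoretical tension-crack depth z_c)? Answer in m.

K_a = tan²(45° − 24.8°/2) = 0.4090; √K_a = 0.6395.
The active pressure is zero where K_a γ z = 2c√K_a, so z_c = 2c/(γ√K_a) = 2×19.2/(18.6×0.6395) = 3.228 m.

3.23 m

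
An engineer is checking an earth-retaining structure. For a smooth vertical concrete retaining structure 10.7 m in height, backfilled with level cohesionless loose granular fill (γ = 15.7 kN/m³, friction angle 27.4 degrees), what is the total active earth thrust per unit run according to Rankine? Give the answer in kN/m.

K_a = tan²(45° − φ/2) = 0.3697.
P_a = ½ K_a γ H² = 0.5 × 0.3697 × 15.7 × 10.7² = 332.2 kN/m.

332 kN/m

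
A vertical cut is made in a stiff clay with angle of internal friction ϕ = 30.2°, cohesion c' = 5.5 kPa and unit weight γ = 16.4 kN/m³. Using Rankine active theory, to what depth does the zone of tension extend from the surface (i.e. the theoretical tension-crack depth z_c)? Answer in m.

1.17 m

K_a = tan²(45° − 30.2°/2) = 0.3307; √K_a = 0.5750.
The active pressure is zero where K_a γ z = 2c√K_a, so z_c = 2c/(γ√K_a) = 2×5.5/(16.4×0.5750) = 1.166 m.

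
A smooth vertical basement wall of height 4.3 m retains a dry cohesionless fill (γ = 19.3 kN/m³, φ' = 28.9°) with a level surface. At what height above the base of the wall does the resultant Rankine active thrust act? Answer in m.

K_a = 0.3484.
The pressure distribution is triangular, so the resultant acts at H/3 above the base = 4.3/3 = 1.433 m.

1.43 m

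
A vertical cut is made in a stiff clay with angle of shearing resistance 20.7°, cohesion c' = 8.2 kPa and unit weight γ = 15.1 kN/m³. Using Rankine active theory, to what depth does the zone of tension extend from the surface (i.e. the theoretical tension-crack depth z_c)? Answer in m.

1.57 m

K_a = tan²(45° − 20.7°/2) = 0.4777; √K_a = 0.6911.
The active pressure is zero where K_a γ z = 2c√K_a, so z_c = 2c/(γ√K_a) = 2×8.2/(15.1×0.6911) = 1.571 m.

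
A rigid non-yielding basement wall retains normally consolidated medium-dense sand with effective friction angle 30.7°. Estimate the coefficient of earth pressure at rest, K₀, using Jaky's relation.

0.489

K₀ = 1 − sin φ' = 1 − sin 30.7° = 0.4895.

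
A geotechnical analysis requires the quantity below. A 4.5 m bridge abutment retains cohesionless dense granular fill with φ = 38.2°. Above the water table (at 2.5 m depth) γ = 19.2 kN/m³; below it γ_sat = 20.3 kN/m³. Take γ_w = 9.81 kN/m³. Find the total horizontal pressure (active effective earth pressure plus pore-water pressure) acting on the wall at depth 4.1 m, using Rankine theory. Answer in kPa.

31.0 kPa

K_a = (1 − sin φ)/(1 + sin φ) = 0.2358.
γ' = 20.3 − 9.81 = 10.49 kN/m³.
Effective vertical stress at 4.1 m: σ'_v = 19.2×2.5 + 10.49×1.60 = 64.78 kPa.
σ'_h = K_a σ'_v = 0.2358 × 64.78 = 15.27 kPa; u = γ_w × 1.60 = 15.70 kPa.
Total σ_h = 15.27 + 15.70 = 30.97 kPa.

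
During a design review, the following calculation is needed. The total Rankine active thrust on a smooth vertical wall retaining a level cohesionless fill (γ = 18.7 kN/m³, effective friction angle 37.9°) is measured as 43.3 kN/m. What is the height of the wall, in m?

K_a = 0.2389. P_a = ½ K_a γ H² ⇒ H = √(2P_a/(K_a γ)).
H = √(2×43.3/(0.2389×18.7)) = 4.402 m.

4.40 m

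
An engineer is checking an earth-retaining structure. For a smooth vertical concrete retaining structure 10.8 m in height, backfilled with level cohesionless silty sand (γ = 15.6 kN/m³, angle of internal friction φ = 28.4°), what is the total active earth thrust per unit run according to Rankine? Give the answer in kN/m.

323 kN/m

K_a = tan²(45° − φ/2) = 0.3554.
P_a = ½ K_a γ H² = 0.5 × 0.3554 × 15.6 × 10.8² = 323.3 kN/m.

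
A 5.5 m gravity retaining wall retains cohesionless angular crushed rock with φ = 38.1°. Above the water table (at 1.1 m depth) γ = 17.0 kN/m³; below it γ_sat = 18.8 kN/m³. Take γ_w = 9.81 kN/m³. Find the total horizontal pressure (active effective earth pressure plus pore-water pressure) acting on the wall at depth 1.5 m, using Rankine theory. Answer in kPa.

9.20 kPa

K_a = (1 − sin φ)/(1 + sin φ) = 0.2368.
γ' = 18.8 − 9.81 = 8.990 kN/m³.
Effective vertical stress at 1.5 m: σ'_v = 17.0×1.1 + 8.990×0.400 = 22.30 kPa.
σ'_h = K_a σ'_v = 0.2368 × 22.30 = 5.280 kPa; u = γ_w × 0.400 = 3.924 kPa.
Total σ_h = 5.280 + 3.924 = 9.204 kPa.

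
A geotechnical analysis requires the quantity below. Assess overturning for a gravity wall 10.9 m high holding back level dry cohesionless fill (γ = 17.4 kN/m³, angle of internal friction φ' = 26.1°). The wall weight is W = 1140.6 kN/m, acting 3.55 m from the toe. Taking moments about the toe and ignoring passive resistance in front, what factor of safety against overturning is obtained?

K_a = tan²(45° − 26.1°/2) = 0.3889.
P_a = ½K_aγH² = 0.5×0.3889×17.4×10.9² = 402.0 kN/m, acting at H/3 = 3.633 m above the base.
Overturning moment M_o = P_a × H/3 = 402.0 × 3.633 = 1461.
Resisting moment M_r = W × 3.55 = 1140.6 × 3.55 = 4049.
FS_overturning = M_r/M_o = 4049/1461 = 2.772.

2.77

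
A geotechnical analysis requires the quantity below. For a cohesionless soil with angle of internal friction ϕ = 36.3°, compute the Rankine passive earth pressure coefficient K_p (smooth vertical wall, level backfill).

3.90

K_p = (1 + sin φ)/(1 − sin φ) = tan²(45° + 36.3°/2) = 3.902.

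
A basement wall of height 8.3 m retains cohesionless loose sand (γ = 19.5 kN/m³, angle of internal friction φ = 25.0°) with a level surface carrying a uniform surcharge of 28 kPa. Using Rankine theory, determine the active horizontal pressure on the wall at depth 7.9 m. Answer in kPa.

73.9 kPa

K_a = (1 − sin φ)/(1 + sin φ) = 0.4059.
σ_v = γz + q = 19.5 × 7.9 + 28 = 182.1 kPa.
σ_h = K_a σ_v = 0.4059 × 182.1 = 73.89 kPa.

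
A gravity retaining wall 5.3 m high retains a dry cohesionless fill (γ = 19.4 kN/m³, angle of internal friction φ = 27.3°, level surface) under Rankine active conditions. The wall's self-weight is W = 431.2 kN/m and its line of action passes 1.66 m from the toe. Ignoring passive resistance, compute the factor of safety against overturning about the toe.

K_a = tan²(45° − 27.3°/2) = 0.3711.
P_a = ½K_aγH² = 0.5×0.3711×19.4×5.3² = 101.1 kN/m, acting at H/3 = 1.767 m above the base.
Overturning moment M_o = P_a × H/3 = 101.1 × 1.767 = 178.7.
Resisting moment M_r = W × 1.66 = 431.2 × 1.66 = 715.8.
FS_overturning = M_r/M_o = 715.8/178.7 = 4.007.

4.01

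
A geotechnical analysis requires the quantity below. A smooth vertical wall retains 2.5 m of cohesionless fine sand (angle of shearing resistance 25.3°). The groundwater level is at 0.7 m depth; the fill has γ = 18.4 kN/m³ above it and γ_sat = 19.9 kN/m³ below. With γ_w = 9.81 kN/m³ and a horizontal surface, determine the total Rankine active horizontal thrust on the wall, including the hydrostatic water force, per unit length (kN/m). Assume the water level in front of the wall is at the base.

33.6 kN/m

K_a = tan²(45° − φ/2) = 0.4012.
γ' = 19.9 − 9.81 = 10.09 kN/m³. Depth below WT = 1.8 m.
σ'_h at WT = K_a γ d_w = 5.167 kPa; at base = 5.167 + K_a γ' × 1.8 = 12.45 kPa.
P₁ (0–0.7 m) = ½×5.167×0.7 = 1.809. P₂ (0.7–2.5 m) = ½(5.167+12.45)×1.8 = 15.86.
P_w = ½ γ_w h₂² = 0.5×9.81×1.8² = 15.89. Total = 1.809+15.86+15.89 = 33.56 kN/m.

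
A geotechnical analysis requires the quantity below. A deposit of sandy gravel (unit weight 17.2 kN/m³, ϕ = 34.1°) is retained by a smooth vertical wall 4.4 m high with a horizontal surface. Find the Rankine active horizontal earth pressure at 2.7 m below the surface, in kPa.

13.1 kPa

K_a = (1 − sin φ)/(1 + sin φ) = 0.2815.
σ_h = K_a γ z = 0.2815 × 17.2 × 2.7 = 13.07 kPa.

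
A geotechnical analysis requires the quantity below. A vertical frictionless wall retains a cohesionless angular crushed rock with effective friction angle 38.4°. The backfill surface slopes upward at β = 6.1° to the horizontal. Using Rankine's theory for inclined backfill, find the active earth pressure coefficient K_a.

0.237

K_a = cos β · (cos β − √(cos²β − cos²φ)) / (cos β + √(cos²β − cos²φ)).
cos β = 0.9943, cos φ = 0.7837, √(cos²β − cos²φ) = 0.6120.
K_a = 0.9943 × (0.9943 − 0.6120)/(0.9943 + 0.6120) = 0.2367.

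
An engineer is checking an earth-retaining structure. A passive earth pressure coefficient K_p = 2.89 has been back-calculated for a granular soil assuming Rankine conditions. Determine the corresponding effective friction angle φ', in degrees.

K_p = (1+sin φ)/(1−sin φ) ⇒ sin φ = (K_p − 1)/(K_p + 1) = 0.4859.
φ = arcsin(0.4859) = 29.07°.

29.1°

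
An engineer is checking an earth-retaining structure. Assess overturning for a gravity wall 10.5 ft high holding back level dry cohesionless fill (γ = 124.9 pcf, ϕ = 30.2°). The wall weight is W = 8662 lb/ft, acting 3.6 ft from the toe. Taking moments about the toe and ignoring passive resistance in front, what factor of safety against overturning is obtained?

3.91

K_a = tan²(45° − 30.2°/2) = 0.3307.
P_a = ½K_aγH² = 0.5×0.3307×124.9×10.5² = 2277 lb/ft, acting at H/3 = 3.500 ft above the base.
Overturning moment M_o = P_a × H/3 = 2277 × 3.500 = 7968.
Resisting moment M_r = W × 3.6 = 8662 × 3.6 = 31180.
FS_overturning = M_r/M_o = 31180/7968 = 3.914.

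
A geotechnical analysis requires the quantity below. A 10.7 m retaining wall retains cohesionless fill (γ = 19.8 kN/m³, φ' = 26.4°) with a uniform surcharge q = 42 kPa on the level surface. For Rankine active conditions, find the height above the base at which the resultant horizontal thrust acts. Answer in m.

K_a = 0.3844.
Triangular part P₁ = ½K_aγH² = 435.7 at H/3 = 3.567 m; rectangular part P₂ = K_a q H = 172.8 at H/2 = 5.350 m.
ȳ = (P₁·3.567 + P₂·5.350)/(P₁+P₂) = 4.073 m.

4.07 m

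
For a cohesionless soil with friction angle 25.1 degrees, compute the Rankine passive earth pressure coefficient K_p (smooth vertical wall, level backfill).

2.47

K_p = (1 + sin φ)/(1 − sin φ) = tan²(45° + 25.1°/2) = 2.473.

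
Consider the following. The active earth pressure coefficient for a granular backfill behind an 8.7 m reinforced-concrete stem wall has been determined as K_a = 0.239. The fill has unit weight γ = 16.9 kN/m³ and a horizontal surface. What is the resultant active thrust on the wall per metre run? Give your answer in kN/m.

153 kN/m

P = ½ K_a γ H² = 0.5 × 0.239 × 16.9 × 8.7² = 152.9 kN/m.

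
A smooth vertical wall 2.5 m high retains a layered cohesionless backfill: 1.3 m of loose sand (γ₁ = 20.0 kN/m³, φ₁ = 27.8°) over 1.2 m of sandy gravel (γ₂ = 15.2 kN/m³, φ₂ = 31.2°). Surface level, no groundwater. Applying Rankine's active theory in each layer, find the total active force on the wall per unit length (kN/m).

K_a1 = tan²(45°−27.8°/2) = 0.3639; K_a2 = tan²(45°−31.2°/2) = 0.3175.
Layer 1: σ at base = K_a1 γ₁ h₁ = 9.461 kPa; P₁ = ½×9.461×1.3 = 6.150.
Layer 2: σ_v at top = γ₁h₁ = 26.00; σ_h top = K_a2×26.00 = 8.255; σ_h base = K_a2×(26.00+15.2×1.2) = 14.05.
P₂ = ½(8.255+14.05)×1.2 = 13.38. Total P_a = 6.150+13.38 = 19.53 kN/m.

19.5 kN/m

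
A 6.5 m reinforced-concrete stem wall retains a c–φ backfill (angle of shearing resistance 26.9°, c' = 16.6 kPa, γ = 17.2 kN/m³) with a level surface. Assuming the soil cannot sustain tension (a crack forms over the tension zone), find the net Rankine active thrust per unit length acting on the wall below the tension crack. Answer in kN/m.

K_a = 0.3770; √K_a = 0.6140.
Tension-crack depth z_c = 2c/(γ√K_a) = 2×16.6/(17.2×0.6140) = 3.144 m.
σ_a at base = K_a γ H − 2c√K_a = 0.3770×17.2×6.5 − 2×16.6×0.6140 = 21.76 kPa.
P_a = ½ × 21.76 × (H − z_c) = 0.5×21.76×3.356 = 36.52 kN/m.

36.5 kN/m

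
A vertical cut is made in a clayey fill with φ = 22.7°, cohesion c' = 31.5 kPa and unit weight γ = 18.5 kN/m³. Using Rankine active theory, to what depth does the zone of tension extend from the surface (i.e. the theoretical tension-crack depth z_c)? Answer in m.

5.12 m

K_a = tan²(45° − 22.7°/2) = 0.4431; √K_a = 0.6657.
The active pressure is zero where K_a γ z = 2c√K_a, so z_c = 2c/(γ√K_a) = 2×31.5/(18.5×0.6657) = 5.116 m.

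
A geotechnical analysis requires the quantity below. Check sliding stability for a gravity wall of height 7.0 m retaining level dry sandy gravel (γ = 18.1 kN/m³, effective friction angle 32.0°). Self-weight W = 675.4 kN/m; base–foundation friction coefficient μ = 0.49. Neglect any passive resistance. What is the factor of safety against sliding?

K_a = tan²(45° − 32.0°/2) = 0.3073.
P_a = ½K_aγH² = 0.5×0.3073×18.1×7.0² = 136.3 kN/m, acting at H/3 = 2.333 m above the base.
FS_sliding = μW / P_a = 0.49×675.4 / 136.3 = 2.429.

2.43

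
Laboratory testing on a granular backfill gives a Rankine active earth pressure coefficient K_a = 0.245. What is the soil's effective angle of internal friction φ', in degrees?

K_a = tan²(45° − φ/2) ⇒ 45° − φ/2 = arctan(√0.245) = 26.33°.
φ = 2(45° − 26.33°) = 37.33°.

37.3°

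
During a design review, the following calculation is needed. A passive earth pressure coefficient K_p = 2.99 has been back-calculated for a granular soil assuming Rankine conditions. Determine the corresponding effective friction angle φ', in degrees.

29.9°

K_p = (1+sin φ)/(1−sin φ) ⇒ sin φ = (K_p − 1)/(K_p + 1) = 0.4987.
φ = arcsin(0.4987) = 29.92°.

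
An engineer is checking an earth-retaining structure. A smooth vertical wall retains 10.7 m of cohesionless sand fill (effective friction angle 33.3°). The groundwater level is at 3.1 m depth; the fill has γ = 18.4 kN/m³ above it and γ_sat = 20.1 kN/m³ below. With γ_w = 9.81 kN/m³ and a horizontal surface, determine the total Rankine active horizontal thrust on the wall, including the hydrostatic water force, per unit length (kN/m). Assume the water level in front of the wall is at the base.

K_a = tan²(45° − φ/2) = 0.2911.
γ' = 20.1 − 9.81 = 10.29 kN/m³. Depth below WT = 7.6 m.
σ'_h at WT = K_a γ d_w = 16.61 kPa; at base = 16.61 + K_a γ' × 7.6 = 39.37 kPa.
P₁ (0–3.1 m) = ½×16.61×3.1 = 25.74. P₂ (3.1–10.7 m) = ½(16.61+39.37)×7.6 = 212.7.
P_w = ½ γ_w h₂² = 0.5×9.81×7.6² = 283.3. Total = 25.74+212.7+283.3 = 521.8 kN/m.

522 kN/m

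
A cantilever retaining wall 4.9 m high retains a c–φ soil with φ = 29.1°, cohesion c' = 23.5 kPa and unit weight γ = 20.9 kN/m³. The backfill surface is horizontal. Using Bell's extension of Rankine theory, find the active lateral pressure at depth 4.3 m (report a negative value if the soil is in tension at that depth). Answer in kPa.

K_a = (1 − sin φ)/(1 + sin φ) = 0.3456.
σ_a = K_a γ z − 2c√K_a = 0.3456×20.9×4.3 − 2×23.5×0.5879 = 3.428 kPa.

3.43 kPa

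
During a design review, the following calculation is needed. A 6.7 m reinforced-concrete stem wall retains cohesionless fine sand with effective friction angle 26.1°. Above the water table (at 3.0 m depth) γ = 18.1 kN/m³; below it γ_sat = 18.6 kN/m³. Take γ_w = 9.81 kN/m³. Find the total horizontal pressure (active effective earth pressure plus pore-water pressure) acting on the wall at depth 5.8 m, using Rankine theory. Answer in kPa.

58.2 kPa

K_a = (1 − sin φ)/(1 + sin φ) = 0.3889.
γ' = 18.6 − 9.81 = 8.790 kN/m³.
Effective vertical stress at 5.8 m: σ'_v = 18.1×3.0 + 8.790×2.80 = 78.91 kPa.
σ'_h = K_a σ'_v = 0.3889 × 78.91 = 30.69 kPa; u = γ_w × 2.80 = 27.47 kPa.
Total σ_h = 30.69 + 27.47 = 58.16 kPa.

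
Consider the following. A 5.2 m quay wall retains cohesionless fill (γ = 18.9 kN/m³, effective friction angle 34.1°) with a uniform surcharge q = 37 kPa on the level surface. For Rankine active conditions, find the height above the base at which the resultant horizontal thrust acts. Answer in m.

K_a = 0.2815.
Triangular part P₁ = ½K_aγH² = 71.94 at H/3 = 1.733 m; rectangular part P₂ = K_a q H = 54.17 at H/2 = 2.600 m.
ȳ = (P₁·1.733 + P₂·2.600)/(P₁+P₂) = 2.106 m.

2.11 m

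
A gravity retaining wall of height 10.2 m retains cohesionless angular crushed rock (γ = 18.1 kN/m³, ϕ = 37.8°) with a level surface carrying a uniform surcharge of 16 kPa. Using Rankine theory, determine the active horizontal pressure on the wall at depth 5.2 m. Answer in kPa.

26.4 kPa

K_a = (1 − sin φ)/(1 + sin φ) = 0.2400.
σ_v = γz + q = 18.1 × 5.2 + 16 = 110.1 kPa.
σ_h = K_a σ_v = 0.2400 × 110.1 = 26.43 kPa.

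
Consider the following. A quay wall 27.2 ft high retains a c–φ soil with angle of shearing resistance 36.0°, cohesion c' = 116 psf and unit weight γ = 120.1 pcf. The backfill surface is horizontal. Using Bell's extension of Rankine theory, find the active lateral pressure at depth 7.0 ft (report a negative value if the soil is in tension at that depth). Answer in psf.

100 psf

K_a = (1 − sin φ)/(1 + sin φ) = 0.2596.
σ_a = K_a γ z − 2c√K_a = 0.2596×120.1×7.0 − 2×116×0.5095 = 100.0 psf.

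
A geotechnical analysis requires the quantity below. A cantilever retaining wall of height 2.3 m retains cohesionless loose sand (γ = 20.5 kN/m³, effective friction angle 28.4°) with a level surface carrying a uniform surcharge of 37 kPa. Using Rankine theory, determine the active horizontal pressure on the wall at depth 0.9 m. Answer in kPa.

K_a = (1 − sin φ)/(1 + sin φ) = 0.3554.
σ_v = γz + q = 20.5 × 0.9 + 37 = 55.45 kPa.
σ_h = K_a σ_v = 0.3554 × 55.45 = 19.70 kPa.

19.7 kPa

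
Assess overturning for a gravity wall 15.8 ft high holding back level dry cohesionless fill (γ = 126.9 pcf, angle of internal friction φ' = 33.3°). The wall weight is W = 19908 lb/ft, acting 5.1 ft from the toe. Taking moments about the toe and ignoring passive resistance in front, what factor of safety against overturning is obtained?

K_a = tan²(45° − 33.3°/2) = 0.2911.
P_a = ½K_aγH² = 0.5×0.2911×126.9×15.8² = 4612 lb/ft, acting at H/3 = 5.267 ft above the base.
Overturning moment M_o = P_a × H/3 = 4612 × 5.267 = 24290.
Resisting moment M_r = W × 5.1 = 19908 × 5.1 = 101500.
FS_overturning = M_r/M_o = 101500/24290 = 4.180.

4.18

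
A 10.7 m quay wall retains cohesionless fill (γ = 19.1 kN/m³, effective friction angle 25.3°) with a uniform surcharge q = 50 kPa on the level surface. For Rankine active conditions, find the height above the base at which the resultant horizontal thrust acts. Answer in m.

4.15 m

K_a = 0.4012.
Triangular part P₁ = ½K_aγH² = 438.7 at H/3 = 3.567 m; rectangular part P₂ = K_a q H = 214.6 at H/2 = 5.350 m.
ȳ = (P₁·3.567 + P₂·5.350)/(P₁+P₂) = 4.153 m.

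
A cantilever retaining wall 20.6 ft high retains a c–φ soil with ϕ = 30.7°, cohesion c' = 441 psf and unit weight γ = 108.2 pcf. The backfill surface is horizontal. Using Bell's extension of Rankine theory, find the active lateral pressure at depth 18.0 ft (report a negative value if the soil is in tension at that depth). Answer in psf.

129 psf

K_a = (1 − sin φ)/(1 + sin φ) = 0.3240.
σ_a = K_a γ z − 2c√K_a = 0.3240×108.2×18.0 − 2×441×0.5692 = 129.0 psf.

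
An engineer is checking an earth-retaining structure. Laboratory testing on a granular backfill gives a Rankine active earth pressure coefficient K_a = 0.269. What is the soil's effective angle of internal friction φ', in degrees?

35.2°

K_a = tan²(45° − φ/2) ⇒ 45° − φ/2 = arctan(√0.269) = 27.41°.
φ = 2(45° − 27.41°) = 35.17°.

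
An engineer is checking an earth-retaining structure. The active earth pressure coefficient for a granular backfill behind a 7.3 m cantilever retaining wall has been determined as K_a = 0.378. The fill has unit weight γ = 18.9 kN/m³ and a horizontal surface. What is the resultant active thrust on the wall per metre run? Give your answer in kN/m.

190 kN/m

P = ½ K_a γ H² = 0.5 × 0.378 × 18.9 × 7.3² = 190.4 kN/m.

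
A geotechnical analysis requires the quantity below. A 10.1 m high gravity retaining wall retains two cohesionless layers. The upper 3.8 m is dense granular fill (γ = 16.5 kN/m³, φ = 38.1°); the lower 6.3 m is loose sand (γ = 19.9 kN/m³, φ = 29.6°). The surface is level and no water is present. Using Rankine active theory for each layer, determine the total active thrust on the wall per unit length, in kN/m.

296 kN/m

K_a1 = tan²(45°−38.1°/2) = 0.2368; K_a2 = tan²(45°−29.6°/2) = 0.3387.
Layer 1: σ at base = K_a1 γ₁ h₁ = 14.85 kPa; P₁ = ½×14.85×3.8 = 28.21.
Layer 2: σ_v at top = γ₁h₁ = 62.70; σ_h top = K_a2×62.70 = 21.24; σ_h base = K_a2×(62.70+19.9×6.3) = 63.71.
P₂ = ½(21.24+63.71)×6.3 = 267.6. Total P_a = 28.21+267.6 = 295.8 kN/m.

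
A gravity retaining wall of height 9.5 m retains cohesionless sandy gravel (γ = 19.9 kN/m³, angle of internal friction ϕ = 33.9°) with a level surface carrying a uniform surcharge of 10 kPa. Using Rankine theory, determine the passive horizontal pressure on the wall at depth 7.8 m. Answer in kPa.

K_p = (1 + sin φ)/(1 − sin φ) = 3.522.
σ_v = γz + q = 19.9 × 7.8 + 10 = 165.2 kPa.
σ_h = K_p σ_v = 3.522 × 165.2 = 582.0 kPa.

582 kPa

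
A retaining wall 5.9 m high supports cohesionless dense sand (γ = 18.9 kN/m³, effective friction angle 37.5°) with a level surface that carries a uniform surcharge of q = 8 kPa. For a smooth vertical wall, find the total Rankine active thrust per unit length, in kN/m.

91.5 kN/m

K_a = tan²(45° − φ/2) = 0.2432.
Soil triangle: ½ K_a γ H² = 0.5×0.2432×18.9×5.9² = 80.00 kN/m.
Surcharge rectangle: K_a q H = 0.2432×8×5.9 = 11.48 kN/m.
Total = 80.00 + 11.48 = 91.48 kN/m.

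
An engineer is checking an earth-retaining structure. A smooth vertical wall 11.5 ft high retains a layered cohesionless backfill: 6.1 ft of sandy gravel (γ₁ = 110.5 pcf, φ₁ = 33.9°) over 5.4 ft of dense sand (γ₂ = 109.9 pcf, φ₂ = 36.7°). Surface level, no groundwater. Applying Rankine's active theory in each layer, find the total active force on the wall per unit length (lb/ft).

1900 lb/ft

K_a1 = tan²(45°−33.9°/2) = 0.2839; K_a2 = tan²(45°−36.7°/2) = 0.2519.
Layer 1: σ at base = K_a1 γ₁ h₁ = 191.4 psf; P₁ = ½×191.4×6.1 = 583.7.
Layer 2: σ_v at top = γ₁h₁ = 674.0; σ_h top = K_a2×674.0 = 169.8; σ_h base = K_a2×(674.0+109.9×5.4) = 319.2.
P₂ = ½(169.8+319.2)×5.4 = 1320. Total P_a = 583.7+1320 = 1904 lb/ft.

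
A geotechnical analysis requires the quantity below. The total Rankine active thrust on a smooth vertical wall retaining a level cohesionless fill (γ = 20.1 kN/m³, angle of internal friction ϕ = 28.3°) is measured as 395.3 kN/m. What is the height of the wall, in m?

10.5 m

K_a = 0.3568. P_a = ½ K_a γ H² ⇒ H = √(2P_a/(K_a γ)).
H = √(2×395.3/(0.3568×20.1)) = 10.50 m.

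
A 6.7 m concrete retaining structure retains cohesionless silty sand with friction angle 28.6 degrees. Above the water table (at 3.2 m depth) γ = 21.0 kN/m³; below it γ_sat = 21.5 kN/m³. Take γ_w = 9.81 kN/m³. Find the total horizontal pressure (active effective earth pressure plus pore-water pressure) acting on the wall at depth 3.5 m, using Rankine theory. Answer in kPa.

27.9 kPa

K_a = (1 − sin φ)/(1 + sin φ) = 0.3525.
γ' = 21.5 − 9.81 = 11.69 kN/m³.
Effective vertical stress at 3.5 m: σ'_v = 21.0×3.2 + 11.69×0.300 = 70.71 kPa.
σ'_h = K_a σ'_v = 0.3525 × 70.71 = 24.93 kPa; u = γ_w × 0.300 = 2.943 kPa.
Total σ_h = 24.93 + 2.943 = 27.87 kPa.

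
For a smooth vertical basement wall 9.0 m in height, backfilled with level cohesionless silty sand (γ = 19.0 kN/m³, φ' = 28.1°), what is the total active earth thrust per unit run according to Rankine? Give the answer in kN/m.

K_a = tan²(45° − φ/2) = 0.3596.
P_a = ½ K_a γ H² = 0.5 × 0.3596 × 19.0 × 9.0² = 276.7 kN/m.

277 kN/m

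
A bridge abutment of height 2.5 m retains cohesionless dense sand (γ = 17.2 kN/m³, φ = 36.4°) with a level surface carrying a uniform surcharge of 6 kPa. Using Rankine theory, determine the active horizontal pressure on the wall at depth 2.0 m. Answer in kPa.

K_a = (1 − sin φ)/(1 + sin φ) = 0.2552.
σ_v = γz + q = 17.2 × 2.0 + 6 = 40.40 kPa.
σ_h = K_a σ_v = 0.2552 × 40.40 = 10.31 kPa.

10.3 kPa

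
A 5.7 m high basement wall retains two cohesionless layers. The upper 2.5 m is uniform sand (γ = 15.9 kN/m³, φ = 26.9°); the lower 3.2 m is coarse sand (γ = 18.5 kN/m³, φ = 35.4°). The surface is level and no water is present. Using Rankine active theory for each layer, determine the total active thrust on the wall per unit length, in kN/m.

K_a1 = tan²(45°−26.9°/2) = 0.3770; K_a2 = tan²(45°−35.4°/2) = 0.2664.
Layer 1: σ at base = K_a1 γ₁ h₁ = 14.99 kPa; P₁ = ½×14.99×2.5 = 18.73.
Layer 2: σ_v at top = γ₁h₁ = 39.75; σ_h top = K_a2×39.75 = 10.59; σ_h base = K_a2×(39.75+18.5×3.2) = 26.36.
P₂ = ½(10.59+26.36)×3.2 = 59.12. Total P_a = 18.73+59.12 = 77.85 kN/m.

77.9 kN/m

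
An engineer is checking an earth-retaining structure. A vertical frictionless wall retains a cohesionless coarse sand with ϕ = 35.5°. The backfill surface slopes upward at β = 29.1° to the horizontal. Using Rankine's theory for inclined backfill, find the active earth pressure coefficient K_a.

0.408

K_a = cos β · (cos β − √(cos²β − cos²φ)) / (cos β + √(cos²β − cos²φ)).
cos β = 0.8738, cos φ = 0.8141, √(cos²β − cos²φ) = 0.3173.
K_a = 0.8738 × (0.8738 − 0.3173)/(0.8738 + 0.3173) = 0.4082.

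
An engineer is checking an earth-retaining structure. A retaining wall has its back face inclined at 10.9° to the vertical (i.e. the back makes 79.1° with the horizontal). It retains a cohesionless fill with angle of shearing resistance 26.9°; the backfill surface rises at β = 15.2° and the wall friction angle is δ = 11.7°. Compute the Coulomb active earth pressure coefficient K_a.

0.552

K_a = sin²(α+φ) / [sin²α · sin(α−δ) · (1 + √{sin(φ+δ)sin(φ−β) / (sin(α−δ)sin(α+β))})²].
With α = 79.1°, φ = 26.9°, δ = 11.7°, β = 15.2°: K_a = 0.5525.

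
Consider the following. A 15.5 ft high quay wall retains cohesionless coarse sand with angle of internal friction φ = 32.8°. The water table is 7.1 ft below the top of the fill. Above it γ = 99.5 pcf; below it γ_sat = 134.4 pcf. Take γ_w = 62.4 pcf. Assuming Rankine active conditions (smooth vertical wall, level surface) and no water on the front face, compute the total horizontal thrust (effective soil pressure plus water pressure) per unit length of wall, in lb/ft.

5470 lb/ft

K_a = tan²(45° − φ/2) = 0.2973.
γ' = 134.4 − 62.4 = 72.00 pcf. Depth below WT = 8.4 ft.
σ'_h at WT = K_a γ d_w = 210.0 psf; at base = 210.0 + K_a γ' × 8.4 = 389.8 psf.
P₁ (0–7.1 ft) = ½×210.0×7.1 = 745.5. P₂ (7.1–15.5 ft) = ½(210.0+389.8)×8.4 = 2519.
P_w = ½ γ_w h₂² = 0.5×62.4×8.4² = 2201. Total = 745.5+2519+2201 = 5466 lb/ft.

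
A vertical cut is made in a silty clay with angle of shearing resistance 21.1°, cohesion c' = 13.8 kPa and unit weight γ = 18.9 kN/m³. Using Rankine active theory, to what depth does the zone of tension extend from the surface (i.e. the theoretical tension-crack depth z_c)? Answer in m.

2.13 m

K_a = tan²(45° − 21.1°/2) = 0.4706; √K_a = 0.6860.
The active pressure is zero where K_a γ z = 2c√K_a, so z_c = 2c/(γ√K_a) = 2×13.8/(18.9×0.6860) = 2.129 m.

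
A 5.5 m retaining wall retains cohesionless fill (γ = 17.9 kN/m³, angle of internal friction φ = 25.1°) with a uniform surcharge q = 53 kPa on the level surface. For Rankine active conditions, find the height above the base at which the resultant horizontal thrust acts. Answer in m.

K_a = 0.4043.
Triangular part P₁ = ½K_aγH² = 109.5 at H/3 = 1.833 m; rectangular part P₂ = K_a q H = 117.9 at H/2 = 2.750 m.
ȳ = (P₁·1.833 + P₂·2.750)/(P₁+P₂) = 2.309 m.

2.31 m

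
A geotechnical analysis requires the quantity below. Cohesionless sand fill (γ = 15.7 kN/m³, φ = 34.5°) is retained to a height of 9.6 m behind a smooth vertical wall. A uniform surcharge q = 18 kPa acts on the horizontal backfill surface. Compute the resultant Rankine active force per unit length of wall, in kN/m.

K_a = tan²(45° − φ/2) = 0.2768.
Soil triangle: ½ K_a γ H² = 0.5×0.2768×15.7×9.6² = 200.3 kN/m.
Surcharge rectangle: K_a q H = 0.2768×18×9.6 = 47.83 kN/m.
Total = 200.3 + 47.83 = 248.1 kN/m.

248 kN/m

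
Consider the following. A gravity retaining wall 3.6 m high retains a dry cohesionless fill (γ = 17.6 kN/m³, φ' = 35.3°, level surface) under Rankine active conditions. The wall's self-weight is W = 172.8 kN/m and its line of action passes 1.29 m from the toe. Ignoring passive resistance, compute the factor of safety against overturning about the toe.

K_a = tan²(45° − 35.3°/2) = 0.2675.
P_a = ½K_aγH² = 0.5×0.2675×17.6×3.6² = 30.51 kN/m, acting at H/3 = 1.200 m above the base.
Overturning moment M_o = P_a × H/3 = 30.51 × 1.200 = 36.62.
Resisting moment M_r = W × 1.29 = 172.8 × 1.29 = 222.9.
FS_overturning = M_r/M_o = 222.9/36.62 = 6.088.

6.09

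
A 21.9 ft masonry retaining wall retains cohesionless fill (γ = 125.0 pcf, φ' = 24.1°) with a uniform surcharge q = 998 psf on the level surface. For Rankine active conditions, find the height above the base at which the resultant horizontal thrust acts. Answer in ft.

K_a = 0.4201.
Triangular part P₁ = ½K_aγH² = 12590 at H/3 = 7.300 ft; rectangular part P₂ = K_a q H = 9182 at H/2 = 10.95 ft.
ȳ = (P₁·7.300 + P₂·10.95)/(P₁+P₂) = 8.839 ft.

8.84 ft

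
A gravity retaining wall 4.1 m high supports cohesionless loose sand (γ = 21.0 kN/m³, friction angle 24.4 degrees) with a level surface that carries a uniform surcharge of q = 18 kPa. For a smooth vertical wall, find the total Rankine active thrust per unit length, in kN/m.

104 kN/m

K_a = tan²(45° − φ/2) = 0.4153.
Soil triangle: ½ K_a γ H² = 0.5×0.4153×21.0×4.1² = 73.31 kN/m.
Surcharge rectangle: K_a q H = 0.4153×18×4.1 = 30.65 kN/m.
Total = 73.31 + 30.65 = 104.0 kN/m.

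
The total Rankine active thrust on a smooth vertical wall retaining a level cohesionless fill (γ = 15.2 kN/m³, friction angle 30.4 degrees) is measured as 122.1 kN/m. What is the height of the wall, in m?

K_a = 0.3280. P_a = ½ K_a γ H² ⇒ H = √(2P_a/(K_a γ)).
H = √(2×122.1/(0.3280×15.2)) = 6.999 m.

7.00 m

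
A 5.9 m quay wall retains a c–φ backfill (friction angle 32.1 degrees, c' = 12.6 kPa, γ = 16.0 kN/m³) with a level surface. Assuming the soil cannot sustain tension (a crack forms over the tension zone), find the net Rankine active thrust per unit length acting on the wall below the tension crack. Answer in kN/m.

K_a = 0.3060; √K_a = 0.5532.
Tension-crack depth z_c = 2c/(γ√K_a) = 2×12.6/(16.0×0.5532) = 2.847 m.
σ_a at base = K_a γ H − 2c√K_a = 0.3060×16.0×5.9 − 2×12.6×0.5532 = 14.95 kPa.
P_a = ½ × 14.95 × (H − z_c) = 0.5×14.95×3.053 = 22.81 kN/m.

22.8 kN/m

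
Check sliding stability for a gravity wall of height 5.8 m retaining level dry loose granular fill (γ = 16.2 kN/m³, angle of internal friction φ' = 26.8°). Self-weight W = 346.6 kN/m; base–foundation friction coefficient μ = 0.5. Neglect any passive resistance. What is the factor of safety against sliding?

K_a = tan²(45° − 26.8°/2) = 0.3785.
P_a = ½K_aγH² = 0.5×0.3785×16.2×5.8² = 103.1 kN/m, acting at H/3 = 1.933 m above the base.
FS_sliding = μW / P_a = 0.5×346.6 / 103.1 = 1.680.

1.68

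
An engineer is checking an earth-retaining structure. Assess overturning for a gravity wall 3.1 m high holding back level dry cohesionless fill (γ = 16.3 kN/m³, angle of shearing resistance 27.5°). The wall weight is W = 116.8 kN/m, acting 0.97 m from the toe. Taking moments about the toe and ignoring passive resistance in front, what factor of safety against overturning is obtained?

K_a = tan²(45° − 27.5°/2) = 0.3682.
P_a = ½K_aγH² = 0.5×0.3682×16.3×3.1² = 28.84 kN/m, acting at H/3 = 1.033 m above the base.
Overturning moment M_o = P_a × H/3 = 28.84 × 1.033 = 29.80.
Resisting moment M_r = W × 0.97 = 116.8 × 0.97 = 113.3.
FS_overturning = M_r/M_o = 113.3/29.80 = 3.802.

3.80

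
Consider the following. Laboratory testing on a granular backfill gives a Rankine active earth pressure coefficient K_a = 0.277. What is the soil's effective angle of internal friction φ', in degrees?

34.5°

K_a = tan²(45° − φ/2) ⇒ 45° − φ/2 = arctan(√0.277) = 27.76°.
φ = 2(45° − 27.76°) = 34.48°.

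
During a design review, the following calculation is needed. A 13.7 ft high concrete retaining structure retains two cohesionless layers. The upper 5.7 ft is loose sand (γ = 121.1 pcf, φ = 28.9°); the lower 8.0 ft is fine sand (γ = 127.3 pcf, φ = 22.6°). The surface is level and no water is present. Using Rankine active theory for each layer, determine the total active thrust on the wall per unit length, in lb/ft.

K_a1 = tan²(45°−28.9°/2) = 0.3484; K_a2 = tan²(45°−22.6°/2) = 0.4448.
Layer 1: σ at base = K_a1 γ₁ h₁ = 240.5 psf; P₁ = ½×240.5×5.7 = 685.3.
Layer 2: σ_v at top = γ₁h₁ = 690.3; σ_h top = K_a2×690.3 = 307.0; σ_h base = K_a2×(690.3+127.3×8.0) = 760.0.
P₂ = ½(307.0+760.0)×8.0 = 4268. Total P_a = 685.3+4268 = 4953 lb/ft.

4950 lb/ft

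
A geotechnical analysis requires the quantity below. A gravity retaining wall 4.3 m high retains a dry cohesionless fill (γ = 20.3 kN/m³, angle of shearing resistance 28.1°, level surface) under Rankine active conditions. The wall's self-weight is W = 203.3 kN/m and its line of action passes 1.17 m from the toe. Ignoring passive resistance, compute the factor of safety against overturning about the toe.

2.46

K_a = tan²(45° − 28.1°/2) = 0.3596.
P_a = ½K_aγH² = 0.5×0.3596×20.3×4.3² = 67.49 kN/m, acting at H/3 = 1.433 m above the base.
Overturning moment M_o = P_a × H/3 = 67.49 × 1.433 = 96.73.
Resisting moment M_r = W × 1.17 = 203.3 × 1.17 = 237.9.
FS_overturning = M_r/M_o = 237.9/96.73 = 2.459.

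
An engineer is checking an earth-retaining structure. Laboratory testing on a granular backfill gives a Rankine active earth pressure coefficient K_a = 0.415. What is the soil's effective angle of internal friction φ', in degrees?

24.4°

K_a = tan²(45° − φ/2) ⇒ 45° − φ/2 = arctan(√0.415) = 32.79°.
φ = 2(45° − 32.79°) = 24.42°.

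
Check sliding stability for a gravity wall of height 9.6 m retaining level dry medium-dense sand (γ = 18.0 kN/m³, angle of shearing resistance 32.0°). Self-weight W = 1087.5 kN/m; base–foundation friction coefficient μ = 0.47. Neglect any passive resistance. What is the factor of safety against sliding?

2.01

K_a = tan²(45° − 32.0°/2) = 0.3073.
P_a = ½K_aγH² = 0.5×0.3073×18.0×9.6² = 254.9 kN/m, acting at H/3 = 3.200 m above the base.
FS_sliding = μW / P_a = 0.47×1087.5 / 254.9 = 2.006.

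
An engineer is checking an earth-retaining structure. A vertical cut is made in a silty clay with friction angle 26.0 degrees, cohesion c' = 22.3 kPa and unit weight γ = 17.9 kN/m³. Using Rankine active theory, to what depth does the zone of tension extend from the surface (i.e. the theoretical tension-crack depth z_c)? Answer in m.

K_a = tan²(45° − 26.0°/2) = 0.3905; √K_a = 0.6249.
The active pressure is zero where K_a γ z = 2c√K_a, so z_c = 2c/(γ√K_a) = 2×22.3/(17.9×0.6249) = 3.987 m.

3.99 m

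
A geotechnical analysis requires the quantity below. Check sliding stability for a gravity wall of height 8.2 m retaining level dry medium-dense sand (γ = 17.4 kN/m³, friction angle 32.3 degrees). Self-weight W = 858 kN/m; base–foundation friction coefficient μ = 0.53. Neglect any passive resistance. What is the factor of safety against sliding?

K_a = tan²(45° − 32.3°/2) = 0.3035.
P_a = ½K_aγH² = 0.5×0.3035×17.4×8.2² = 177.5 kN/m, acting at H/3 = 2.733 m above the base.
FS_sliding = μW / P_a = 0.53×858 / 177.5 = 2.561.

2.56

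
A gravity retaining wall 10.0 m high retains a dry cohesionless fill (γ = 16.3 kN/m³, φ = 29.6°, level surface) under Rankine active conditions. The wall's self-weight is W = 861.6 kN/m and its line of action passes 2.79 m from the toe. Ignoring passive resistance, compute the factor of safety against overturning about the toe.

K_a = tan²(45° − 29.6°/2) = 0.3387.
P_a = ½K_aγH² = 0.5×0.3387×16.3×10.0² = 276.1 kN/m, acting at H/3 = 3.333 m above the base.
Overturning moment M_o = P_a × H/3 = 276.1 × 3.333 = 920.2.
Resisting moment M_r = W × 2.79 = 861.6 × 2.79 = 2404.
FS_overturning = M_r/M_o = 2404/920.2 = 2.612.

2.61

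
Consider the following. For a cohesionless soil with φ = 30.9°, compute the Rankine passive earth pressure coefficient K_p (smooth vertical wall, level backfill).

K_p = (1 + sin φ)/(1 − sin φ) = tan²(45° + 30.9°/2) = 3.111.

3.11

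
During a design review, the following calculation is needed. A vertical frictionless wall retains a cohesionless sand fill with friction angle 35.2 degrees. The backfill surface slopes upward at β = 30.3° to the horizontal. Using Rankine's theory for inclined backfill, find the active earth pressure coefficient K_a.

K_a = cos β · (cos β − √(cos²β − cos²φ)) / (cos β + √(cos²β − cos²φ)).
cos β = 0.8634, cos φ = 0.8171, √(cos²β − cos²φ) = 0.2788.
K_a = 0.8634 × (0.8634 − 0.2788)/(0.8634 + 0.2788) = 0.4419.

0.442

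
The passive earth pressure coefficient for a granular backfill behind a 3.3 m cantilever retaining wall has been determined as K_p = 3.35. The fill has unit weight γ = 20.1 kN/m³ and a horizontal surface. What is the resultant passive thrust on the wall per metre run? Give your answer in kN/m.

367 kN/m

P = ½ K_p γ H² = 0.5 × 3.35 × 20.1 × 3.3² = 366.6 kN/m.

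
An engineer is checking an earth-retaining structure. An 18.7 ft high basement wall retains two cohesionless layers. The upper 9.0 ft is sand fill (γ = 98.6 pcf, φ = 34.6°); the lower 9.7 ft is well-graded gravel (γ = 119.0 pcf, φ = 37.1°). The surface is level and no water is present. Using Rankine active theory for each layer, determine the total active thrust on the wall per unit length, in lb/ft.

K_a1 = tan²(45°−34.6°/2) = 0.2756; K_a2 = tan²(45°−37.1°/2) = 0.2475.
Layer 1: σ at base = K_a1 γ₁ h₁ = 244.6 psf; P₁ = ½×244.6×9.0 = 1101.
Layer 2: σ_v at top = γ₁h₁ = 887.4; σ_h top = K_a2×887.4 = 219.6; σ_h base = K_a2×(887.4+119.0×9.7) = 505.3.
P₂ = ½(219.6+505.3)×9.7 = 3516. Total P_a = 1101+3516 = 4617 lb/ft.

4620 lb/ft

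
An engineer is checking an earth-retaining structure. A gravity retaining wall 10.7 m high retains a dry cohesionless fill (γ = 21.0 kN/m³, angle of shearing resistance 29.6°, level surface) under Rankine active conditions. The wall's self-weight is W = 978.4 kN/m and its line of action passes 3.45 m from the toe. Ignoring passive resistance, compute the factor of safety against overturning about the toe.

K_a = tan²(45° − 29.6°/2) = 0.3387.
P_a = ½K_aγH² = 0.5×0.3387×21.0×10.7² = 407.2 kN/m, acting at H/3 = 3.567 m above the base.
Overturning moment M_o = P_a × H/3 = 407.2 × 3.567 = 1452.
Resisting moment M_r = W × 3.45 = 978.4 × 3.45 = 3375.
FS_overturning = M_r/M_o = 3375/1452 = 2.324.

2.32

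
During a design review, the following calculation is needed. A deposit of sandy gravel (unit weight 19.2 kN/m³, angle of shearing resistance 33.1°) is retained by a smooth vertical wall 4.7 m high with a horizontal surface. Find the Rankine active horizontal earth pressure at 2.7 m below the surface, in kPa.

15.2 kPa

K_a = (1 − sin φ)/(1 + sin φ) = 0.2936.
σ_h = K_a γ z = 0.2936 × 19.2 × 2.7 = 15.22 kPa.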